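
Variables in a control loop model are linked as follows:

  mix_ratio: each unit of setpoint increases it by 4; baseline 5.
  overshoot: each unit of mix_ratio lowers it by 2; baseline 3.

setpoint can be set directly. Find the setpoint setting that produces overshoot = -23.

setpoint = 2

Substituting into the overshoot equation gives overshoot = -8*setpoint - 7.
Solve -8*setpoint - 7 = -23: setpoint = (-23 + 7) / -8 = 2.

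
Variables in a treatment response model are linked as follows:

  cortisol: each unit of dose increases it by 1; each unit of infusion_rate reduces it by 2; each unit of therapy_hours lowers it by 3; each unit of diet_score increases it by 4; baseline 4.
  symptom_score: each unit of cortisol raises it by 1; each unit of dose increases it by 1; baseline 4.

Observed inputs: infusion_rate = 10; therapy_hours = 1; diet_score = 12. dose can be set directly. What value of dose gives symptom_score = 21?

dose = -6

Substituting into the cortisol equation gives cortisol = dose + 29.
Substituting into the symptom_score equation gives symptom_score = 2*dose + 33.
Solve 2*dose + 33 = 21: dose = (21 - 33) / 2 = -6.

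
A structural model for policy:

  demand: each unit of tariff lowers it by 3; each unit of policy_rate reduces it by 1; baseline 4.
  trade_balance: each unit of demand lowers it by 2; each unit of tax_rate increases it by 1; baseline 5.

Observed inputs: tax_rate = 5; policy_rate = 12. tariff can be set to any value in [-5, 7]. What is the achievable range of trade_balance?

-4 to 68

Substituting into the demand equation gives demand = -3*tariff - 8.
This gives trade_balance = 6*tariff + 26.
Linear in tariff, so extremes are at the endpoints: tariff = -5 gives trade_balance = -4; tariff = 7 gives trade_balance = 68.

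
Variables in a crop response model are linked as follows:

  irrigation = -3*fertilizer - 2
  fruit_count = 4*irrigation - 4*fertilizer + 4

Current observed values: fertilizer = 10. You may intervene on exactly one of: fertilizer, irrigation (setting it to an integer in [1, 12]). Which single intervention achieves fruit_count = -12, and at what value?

Intervening on fertilizer: fruit_count = -16*fertilizer - 4. Reaching -12 requires fertilizer = 1/2, not an integer.
Intervening on irrigation: with other inputs at their observed values, fruit_count = 4*irrigation - 36. Solving for -12 gives irrigation = 6, within [1, 12].

set irrigation = 6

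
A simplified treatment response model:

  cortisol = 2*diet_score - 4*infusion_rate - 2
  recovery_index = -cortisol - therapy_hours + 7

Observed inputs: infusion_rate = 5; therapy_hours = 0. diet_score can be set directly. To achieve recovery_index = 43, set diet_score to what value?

Substituting into the cortisol equation gives cortisol = 2*diet_score - 22.
recovery_index becomes -2*diet_score + 29.
Solve -2*diet_score + 29 = 43: diet_score = (43 - 29) / -2 = -7.

diet_score = -7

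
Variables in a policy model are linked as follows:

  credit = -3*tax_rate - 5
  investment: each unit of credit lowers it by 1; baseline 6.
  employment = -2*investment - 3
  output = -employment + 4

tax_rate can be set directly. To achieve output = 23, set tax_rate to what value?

tax_rate = -1

Substituting into the investment equation gives investment = 3*tax_rate + 11.
Substituting into the employment equation gives employment = -6*tax_rate - 25.
Substituting into the output equation gives output = 6*tax_rate + 29.
Solve 6*tax_rate + 29 = 23: tax_rate = (23 - 29) / 6 = -1.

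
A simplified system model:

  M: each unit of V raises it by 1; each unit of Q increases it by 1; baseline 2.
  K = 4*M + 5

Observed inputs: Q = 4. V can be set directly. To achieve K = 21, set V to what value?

V = -2

Substituting into the M equation gives M = V + 6.
K becomes 4*V + 29.
Solve 4*V + 29 = 21: V = (21 - 29) / 4 = -2.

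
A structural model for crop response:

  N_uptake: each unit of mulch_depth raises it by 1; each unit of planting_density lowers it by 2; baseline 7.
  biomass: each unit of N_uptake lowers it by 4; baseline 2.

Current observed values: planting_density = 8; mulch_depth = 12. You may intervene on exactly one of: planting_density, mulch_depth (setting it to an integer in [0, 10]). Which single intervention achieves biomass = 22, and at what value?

Intervening on planting_density: biomass = 8*planting_density - 74. Reaching 22 requires planting_density = 12, outside [0, 10].
Intervening on mulch_depth: with other inputs at their observed values, biomass = -4*mulch_depth + 38. Solving for 22 gives mulch_depth = 4, within [0, 10].

set mulch_depth = 4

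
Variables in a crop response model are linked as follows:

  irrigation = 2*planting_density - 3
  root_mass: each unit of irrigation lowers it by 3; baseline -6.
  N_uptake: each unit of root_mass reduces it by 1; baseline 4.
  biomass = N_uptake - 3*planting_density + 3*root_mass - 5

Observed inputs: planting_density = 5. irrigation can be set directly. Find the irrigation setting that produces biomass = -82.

irrigation = 9

Intervening on irrigation fixes its value directly, overriding its dependence on planting_density.
Substituting into the N_uptake equation gives N_uptake = 3*irrigation + 10.
Substituting into the biomass equation gives biomass = -6*irrigation - 28.
Solve -6*irrigation - 28 = -82: irrigation = (-82 + 28) / -6 = 9.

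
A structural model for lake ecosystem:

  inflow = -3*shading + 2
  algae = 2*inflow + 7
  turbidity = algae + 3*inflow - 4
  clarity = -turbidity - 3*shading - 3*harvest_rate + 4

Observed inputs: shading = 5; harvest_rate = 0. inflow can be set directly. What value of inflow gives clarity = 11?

Intervening on inflow fixes its value directly, overriding its dependence on shading.
Substituting into the turbidity equation gives turbidity = 5*inflow + 3.
Substituting into the clarity equation gives clarity = -5*inflow - 14.
Solve -5*inflow - 14 = 11: inflow = (11 + 14) / -5 = -5.

inflow = -5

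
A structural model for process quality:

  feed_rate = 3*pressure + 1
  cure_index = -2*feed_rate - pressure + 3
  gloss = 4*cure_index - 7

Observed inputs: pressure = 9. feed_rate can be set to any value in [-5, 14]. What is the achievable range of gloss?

-143 to 9

Intervening on feed_rate fixes its value directly, overriding its dependence on pressure.
Substituting into the cure_index equation gives cure_index = -2*feed_rate - 6.
Substituting into the gloss equation gives gloss = -8*feed_rate - 31.
Linear in feed_rate, so extremes are at the endpoints: feed_rate = -5 gives gloss = 9; feed_rate = 14 gives gloss = -143.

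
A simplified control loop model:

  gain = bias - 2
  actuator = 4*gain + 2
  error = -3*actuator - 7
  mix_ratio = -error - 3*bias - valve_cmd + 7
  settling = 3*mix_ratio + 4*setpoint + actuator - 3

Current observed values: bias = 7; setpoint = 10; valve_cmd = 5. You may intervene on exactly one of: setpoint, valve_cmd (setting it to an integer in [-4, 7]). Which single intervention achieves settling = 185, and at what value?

set setpoint = 1

Intervening on setpoint: with other inputs at their observed values, settling = 4*setpoint + 181. Solving for 185 gives setpoint = 1, within [-4, 7].
Intervening on valve_cmd: settling = -3*valve_cmd + 236. Reaching 185 requires valve_cmd = 17, outside [-4, 7].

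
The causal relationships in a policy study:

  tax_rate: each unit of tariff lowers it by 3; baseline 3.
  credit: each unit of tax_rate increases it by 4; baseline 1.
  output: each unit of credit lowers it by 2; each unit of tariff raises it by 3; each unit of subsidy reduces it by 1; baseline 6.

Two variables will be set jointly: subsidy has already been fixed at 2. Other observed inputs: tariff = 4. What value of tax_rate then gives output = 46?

tax_rate = -4

With subsidy held at 2:
Intervening on tax_rate fixes its value directly, overriding its dependence on tariff.
Substituting into the output equation gives output = -8*tax_rate + 14.
Solve -8*tax_rate + 14 = 46: tax_rate = (46 - 14) / -8 = -4.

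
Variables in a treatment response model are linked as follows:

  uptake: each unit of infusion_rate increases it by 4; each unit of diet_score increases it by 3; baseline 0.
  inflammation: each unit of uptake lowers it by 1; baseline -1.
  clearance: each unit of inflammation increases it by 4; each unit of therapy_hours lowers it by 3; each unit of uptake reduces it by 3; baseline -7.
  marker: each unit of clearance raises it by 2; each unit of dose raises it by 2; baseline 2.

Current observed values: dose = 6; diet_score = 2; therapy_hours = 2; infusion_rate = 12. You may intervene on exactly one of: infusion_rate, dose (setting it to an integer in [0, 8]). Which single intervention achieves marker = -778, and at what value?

set dose = 5

Intervening on infusion_rate: marker = -56*infusion_rate - 104. Reaching -778 requires infusion_rate = 337/28, not an integer.
Intervening on dose: with other inputs at their observed values, marker = 2*dose - 788. Solving for -778 gives dose = 5, within [0, 8].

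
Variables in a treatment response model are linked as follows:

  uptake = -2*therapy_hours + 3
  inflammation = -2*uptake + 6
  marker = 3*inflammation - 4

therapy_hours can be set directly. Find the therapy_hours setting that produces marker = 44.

Substituting into the inflammation equation gives inflammation = 4*therapy_hours.
Substituting into the marker equation gives marker = 12*therapy_hours - 4.
Solve 12*therapy_hours - 4 = 44: therapy_hours = (44 + 4) / 12 = 4.

therapy_hours = 4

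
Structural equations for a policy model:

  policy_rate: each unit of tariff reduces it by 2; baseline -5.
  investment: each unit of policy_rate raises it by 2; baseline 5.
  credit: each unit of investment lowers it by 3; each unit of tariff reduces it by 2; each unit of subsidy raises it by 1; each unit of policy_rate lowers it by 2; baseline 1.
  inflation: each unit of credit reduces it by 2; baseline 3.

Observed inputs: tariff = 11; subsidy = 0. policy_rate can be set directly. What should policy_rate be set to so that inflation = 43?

policy_rate = -2

Intervening on policy_rate fixes its value directly, overriding its dependence on tariff.
Substituting into the credit equation gives credit = -8*policy_rate - 36.
Substituting into the inflation equation gives inflation = 16*policy_rate + 75.
Solve 16*policy_rate + 75 = 43: policy_rate = (43 - 75) / 16 = -2.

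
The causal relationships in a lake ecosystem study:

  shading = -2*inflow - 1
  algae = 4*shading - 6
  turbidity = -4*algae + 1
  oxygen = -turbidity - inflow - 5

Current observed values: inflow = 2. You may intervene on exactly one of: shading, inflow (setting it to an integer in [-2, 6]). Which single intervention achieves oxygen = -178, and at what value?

set inflow = 4

Intervening on shading: oxygen = 16*shading - 32. Reaching -178 requires shading = -73/8, not an integer.
Intervening on inflow: with other inputs at their observed values, oxygen = -33*inflow - 46. Solving for -178 gives inflow = 4, within [-2, 6].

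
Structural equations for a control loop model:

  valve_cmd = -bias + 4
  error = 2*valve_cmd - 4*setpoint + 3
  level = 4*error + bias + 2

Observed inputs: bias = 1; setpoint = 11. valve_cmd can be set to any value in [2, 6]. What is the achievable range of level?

Intervening on valve_cmd fixes its value directly, overriding its dependence on bias.
Substituting into the error equation gives error = 2*valve_cmd - 41.
Substituting into the level equation gives level = 8*valve_cmd - 161.
Linear in valve_cmd, so extremes are at the endpoints: valve_cmd = 2 gives level = -145; valve_cmd = 6 gives level = -113.

-145 to -113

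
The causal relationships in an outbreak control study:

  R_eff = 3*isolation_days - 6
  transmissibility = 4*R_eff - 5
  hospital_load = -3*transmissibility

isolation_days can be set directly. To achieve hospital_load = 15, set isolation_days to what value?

isolation_days = 2

Substituting into the transmissibility equation gives transmissibility = 12*isolation_days - 29.
So hospital_load = -36*isolation_days + 87.
Solve -36*isolation_days + 87 = 15: isolation_days = (15 - 87) / -36 = 2.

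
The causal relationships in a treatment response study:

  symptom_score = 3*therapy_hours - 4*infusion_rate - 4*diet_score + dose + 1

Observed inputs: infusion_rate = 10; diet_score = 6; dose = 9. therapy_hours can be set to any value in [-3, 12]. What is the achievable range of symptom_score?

-63 to -18

Substituting into the symptom_score equation gives symptom_score = 3*therapy_hours - 54.
Linear in therapy_hours, so extremes are at the endpoints: therapy_hours = -3 gives symptom_score = -63; therapy_hours = 12 gives symptom_score = -18.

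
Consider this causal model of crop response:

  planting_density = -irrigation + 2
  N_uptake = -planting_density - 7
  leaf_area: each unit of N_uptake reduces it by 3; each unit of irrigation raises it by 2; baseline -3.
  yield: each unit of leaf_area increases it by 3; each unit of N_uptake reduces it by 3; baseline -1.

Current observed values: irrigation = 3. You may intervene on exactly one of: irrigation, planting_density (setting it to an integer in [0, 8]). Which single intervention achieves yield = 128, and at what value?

Intervening on irrigation: yield = -6*irrigation + 98. Reaching 128 requires irrigation = -5, outside [0, 8].
Intervening on planting_density: with other inputs at their observed values, yield = 12*planting_density + 92. Solving for 128 gives planting_density = 3, within [0, 8].

set planting_density = 3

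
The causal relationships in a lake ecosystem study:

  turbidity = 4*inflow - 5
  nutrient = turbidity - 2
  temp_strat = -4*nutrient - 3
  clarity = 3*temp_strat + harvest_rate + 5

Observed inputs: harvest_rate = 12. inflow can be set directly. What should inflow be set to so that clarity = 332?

inflow = -5

Substituting into the nutrient equation gives nutrient = 4*inflow - 7.
Substituting into the temp_strat equation gives temp_strat = -16*inflow + 25.
clarity becomes -48*inflow + 92.
Solve -48*inflow + 92 = 332: inflow = (332 - 92) / -48 = -5.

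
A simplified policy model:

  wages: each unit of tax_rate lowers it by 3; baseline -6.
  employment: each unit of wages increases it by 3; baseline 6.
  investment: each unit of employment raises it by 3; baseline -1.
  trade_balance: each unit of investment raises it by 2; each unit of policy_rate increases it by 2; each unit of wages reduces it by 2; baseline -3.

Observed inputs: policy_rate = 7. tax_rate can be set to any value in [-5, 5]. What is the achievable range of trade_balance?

-291 to 189

Substituting into the employment equation gives employment = -9*tax_rate - 12.
Substituting into the investment equation gives investment = -27*tax_rate - 37.
Substituting into the trade_balance equation gives trade_balance = -48*tax_rate - 51.
Linear in tax_rate, so extremes are at the endpoints: tax_rate = -5 gives trade_balance = 189; tax_rate = 5 gives trade_balance = -291.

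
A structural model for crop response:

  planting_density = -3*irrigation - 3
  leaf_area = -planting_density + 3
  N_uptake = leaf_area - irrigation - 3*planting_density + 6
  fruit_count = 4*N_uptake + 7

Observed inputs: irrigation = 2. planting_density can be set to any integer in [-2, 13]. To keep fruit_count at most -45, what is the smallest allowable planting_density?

Intervening on planting_density fixes its value directly, overriding its dependence on irrigation.
Substituting into the N_uptake equation gives N_uptake = -4*planting_density + 7.
Substituting into the fruit_count equation gives fruit_count = -16*planting_density + 35.
Require -16*planting_density + 35 ≤ -45, so planting_density ≥ 5.
The smallest integer in [-2, 13] satisfying this is 5.

planting_density = 5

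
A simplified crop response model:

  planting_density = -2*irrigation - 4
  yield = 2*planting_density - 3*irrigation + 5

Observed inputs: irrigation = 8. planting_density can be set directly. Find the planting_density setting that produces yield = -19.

Intervening on planting_density fixes its value directly, overriding its dependence on irrigation.
Substituting into the yield equation gives yield = 2*planting_density - 19.
Solve 2*planting_density - 19 = -19: planting_density = (-19 + 19) / 2 = 0.

planting_density = 0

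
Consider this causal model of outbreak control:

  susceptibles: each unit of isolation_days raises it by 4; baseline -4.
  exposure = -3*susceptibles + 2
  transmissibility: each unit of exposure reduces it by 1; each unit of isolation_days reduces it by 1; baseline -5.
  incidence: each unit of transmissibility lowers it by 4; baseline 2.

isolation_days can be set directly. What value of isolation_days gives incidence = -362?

Substituting into the exposure equation gives exposure = -12*isolation_days + 14.
This gives transmissibility = 11*isolation_days - 19.
So incidence = -44*isolation_days + 78.
Solve -44*isolation_days + 78 = -362: isolation_days = (-362 - 78) / -44 = 10.

isolation_days = 10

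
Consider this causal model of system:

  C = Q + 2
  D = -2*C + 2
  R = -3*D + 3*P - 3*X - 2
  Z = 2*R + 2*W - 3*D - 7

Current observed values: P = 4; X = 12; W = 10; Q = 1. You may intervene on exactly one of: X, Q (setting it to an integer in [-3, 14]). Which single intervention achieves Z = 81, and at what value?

set X = -2

Intervening on X: with other inputs at their observed values, Z = -6*X + 69. Solving for 81 gives X = -2, within [-3, 14].
Intervening on Q: Z = 18*Q - 21. Reaching 81 requires Q = 17/3, not an integer.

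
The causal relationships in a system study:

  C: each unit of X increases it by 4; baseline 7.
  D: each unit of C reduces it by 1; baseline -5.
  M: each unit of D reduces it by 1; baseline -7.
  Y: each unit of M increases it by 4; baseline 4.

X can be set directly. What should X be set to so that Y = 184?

Substituting into the D equation gives D = -4*X - 12.
Substituting into the M equation gives M = 4*X + 5.
Substituting into the Y equation gives Y = 16*X + 24.
Solve 16*X + 24 = 184: X = (184 - 24) / 16 = 10.

X = 10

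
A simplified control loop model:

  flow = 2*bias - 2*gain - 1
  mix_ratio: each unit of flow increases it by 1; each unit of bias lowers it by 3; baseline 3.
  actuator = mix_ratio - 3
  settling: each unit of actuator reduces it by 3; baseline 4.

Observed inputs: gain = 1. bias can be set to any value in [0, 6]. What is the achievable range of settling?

Substituting into the flow equation gives flow = 2*bias - 3.
mix_ratio becomes -bias.
Substituting into the actuator equation gives actuator = -bias - 3.
Substituting into the settling equation gives settling = 3*bias + 13.
Linear in bias, so extremes are at the endpoints: bias = 0 gives settling = 13; bias = 6 gives settling = 31.

13 to 31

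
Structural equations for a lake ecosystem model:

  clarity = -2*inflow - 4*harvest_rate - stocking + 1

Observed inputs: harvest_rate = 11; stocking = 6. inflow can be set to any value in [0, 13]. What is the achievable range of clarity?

Substituting into the clarity equation gives clarity = -2*inflow - 49.
Linear in inflow, so extremes are at the endpoints: inflow = 0 gives clarity = -49; inflow = 13 gives clarity = -75.

-75 to -49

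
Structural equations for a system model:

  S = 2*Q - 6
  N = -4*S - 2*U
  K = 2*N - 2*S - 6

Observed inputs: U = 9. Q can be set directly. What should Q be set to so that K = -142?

Q = 8

Substituting into the N equation gives N = -8*Q + 6.
This gives K = -20*Q + 18.
Solve -20*Q + 18 = -142: Q = (-142 - 18) / -20 = 8.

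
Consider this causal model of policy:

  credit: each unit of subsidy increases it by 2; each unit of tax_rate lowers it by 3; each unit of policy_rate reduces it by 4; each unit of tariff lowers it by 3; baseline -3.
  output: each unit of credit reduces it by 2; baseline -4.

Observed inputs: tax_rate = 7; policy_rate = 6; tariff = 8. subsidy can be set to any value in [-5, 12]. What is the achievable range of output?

92 to 160

Substituting into the credit equation gives credit = 2*subsidy - 72.
Substituting into the output equation gives output = -4*subsidy + 140.
Linear in subsidy, so extremes are at the endpoints: subsidy = -5 gives output = 160; subsidy = 12 gives output = 92.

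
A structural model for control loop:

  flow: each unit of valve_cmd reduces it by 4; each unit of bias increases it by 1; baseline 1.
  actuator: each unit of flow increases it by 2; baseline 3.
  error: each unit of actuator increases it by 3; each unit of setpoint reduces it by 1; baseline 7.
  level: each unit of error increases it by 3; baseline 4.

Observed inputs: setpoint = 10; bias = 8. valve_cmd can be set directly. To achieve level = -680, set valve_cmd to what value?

Substituting into the flow equation gives flow = -4*valve_cmd + 9.
Substituting into the actuator equation gives actuator = -8*valve_cmd + 21.
Substituting into the error equation gives error = -24*valve_cmd + 60.
This gives level = -72*valve_cmd + 184.
Solve -72*valve_cmd + 184 = -680: valve_cmd = (-680 - 184) / -72 = 12.

valve_cmd = 12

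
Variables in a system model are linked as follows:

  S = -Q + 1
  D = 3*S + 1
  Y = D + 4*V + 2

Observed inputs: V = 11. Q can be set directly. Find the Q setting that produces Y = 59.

Q = -3

Substituting into the D equation gives D = -3*Q + 4.
Substituting into the Y equation gives Y = -3*Q + 50.
Solve -3*Q + 50 = 59: Q = (59 - 50) / -3 = -3.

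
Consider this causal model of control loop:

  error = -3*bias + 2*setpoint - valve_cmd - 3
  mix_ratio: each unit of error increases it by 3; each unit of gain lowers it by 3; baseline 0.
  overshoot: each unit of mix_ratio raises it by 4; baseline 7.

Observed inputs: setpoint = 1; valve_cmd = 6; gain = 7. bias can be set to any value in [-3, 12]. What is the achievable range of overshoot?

-593 to -53

Substituting into the error equation gives error = -3*bias - 7.
This gives mix_ratio = -9*bias - 42.
overshoot becomes -36*bias - 161.
Linear in bias, so extremes are at the endpoints: bias = -3 gives overshoot = -53; bias = 12 gives overshoot = -593.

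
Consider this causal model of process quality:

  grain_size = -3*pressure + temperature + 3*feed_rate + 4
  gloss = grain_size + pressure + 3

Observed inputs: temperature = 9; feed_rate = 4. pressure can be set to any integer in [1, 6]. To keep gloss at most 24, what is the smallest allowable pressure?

pressure = 2

Substituting into the grain_size equation gives grain_size = -3*pressure + 25.
So gloss = -2*pressure + 28.
Require -2*pressure + 28 ≤ 24, so pressure ≥ 2.
The smallest integer in [1, 6] satisfying this is 2.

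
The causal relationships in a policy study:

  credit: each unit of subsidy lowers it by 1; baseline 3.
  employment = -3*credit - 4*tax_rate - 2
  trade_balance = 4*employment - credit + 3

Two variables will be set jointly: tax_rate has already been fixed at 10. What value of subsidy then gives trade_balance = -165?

subsidy = 3

With tax_rate held at 10:
Substituting into the employment equation gives employment = 3*subsidy - 51.
Substituting into the trade_balance equation gives trade_balance = 13*subsidy - 204.
Solve 13*subsidy - 204 = -165: subsidy = (-165 + 204) / 13 = 3.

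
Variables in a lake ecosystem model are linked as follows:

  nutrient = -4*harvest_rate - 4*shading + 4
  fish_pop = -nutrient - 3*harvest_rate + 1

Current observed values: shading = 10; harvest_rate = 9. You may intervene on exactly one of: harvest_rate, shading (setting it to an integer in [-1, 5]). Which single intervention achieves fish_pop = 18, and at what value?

set shading = 3

Intervening on harvest_rate: fish_pop = harvest_rate + 37. Reaching 18 requires harvest_rate = -19, outside [-1, 5].
Intervening on shading: with other inputs at their observed values, fish_pop = 4*shading + 6. Solving for 18 gives shading = 3, within [-1, 5].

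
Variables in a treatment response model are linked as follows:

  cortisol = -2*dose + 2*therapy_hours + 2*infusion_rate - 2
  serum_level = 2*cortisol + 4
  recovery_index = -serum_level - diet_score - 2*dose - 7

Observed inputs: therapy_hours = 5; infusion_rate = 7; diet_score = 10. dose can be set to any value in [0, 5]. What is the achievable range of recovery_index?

Substituting into the cortisol equation gives cortisol = -2*dose + 22.
Substituting into the serum_level equation gives serum_level = -4*dose + 48.
Substituting into the recovery_index equation gives recovery_index = 2*dose - 65.
Linear in dose, so extremes are at the endpoints: dose = 0 gives recovery_index = -65; dose = 5 gives recovery_index = -55.

-65 to -55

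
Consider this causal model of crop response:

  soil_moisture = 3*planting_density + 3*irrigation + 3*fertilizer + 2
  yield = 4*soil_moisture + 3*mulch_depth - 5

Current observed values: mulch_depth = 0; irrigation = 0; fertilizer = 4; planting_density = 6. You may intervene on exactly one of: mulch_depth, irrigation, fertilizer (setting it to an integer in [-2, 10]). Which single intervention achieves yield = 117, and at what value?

set mulch_depth = -2

Intervening on mulch_depth: with other inputs at their observed values, yield = 3*mulch_depth + 123. Solving for 117 gives mulch_depth = -2, within [-2, 10].
Intervening on irrigation: yield = 12*irrigation + 123. Reaching 117 requires irrigation = -1/2, not an integer.
Intervening on fertilizer: yield = 12*fertilizer + 75. Reaching 117 requires fertilizer = 7/2, not an integer.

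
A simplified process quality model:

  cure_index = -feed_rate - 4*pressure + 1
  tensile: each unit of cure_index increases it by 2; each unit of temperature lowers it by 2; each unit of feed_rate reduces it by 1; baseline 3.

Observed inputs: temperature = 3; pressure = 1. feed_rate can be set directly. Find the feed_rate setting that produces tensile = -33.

Substituting into the cure_index equation gives cure_index = -feed_rate - 3.
This gives tensile = -3*feed_rate - 9.
Solve -3*feed_rate - 9 = -33: feed_rate = (-33 + 9) / -3 = 8.

feed_rate = 8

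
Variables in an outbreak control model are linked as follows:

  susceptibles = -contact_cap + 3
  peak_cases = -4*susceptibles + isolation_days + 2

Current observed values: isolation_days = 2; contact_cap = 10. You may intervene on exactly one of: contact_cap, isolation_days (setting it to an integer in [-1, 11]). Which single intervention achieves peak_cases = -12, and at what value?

set contact_cap = -1

Intervening on contact_cap: with other inputs at their observed values, peak_cases = 4*contact_cap - 8. Solving for -12 gives contact_cap = -1, within [-1, 11].
Intervening on isolation_days: peak_cases = isolation_days + 30. Reaching -12 requires isolation_days = -42, outside [-1, 11].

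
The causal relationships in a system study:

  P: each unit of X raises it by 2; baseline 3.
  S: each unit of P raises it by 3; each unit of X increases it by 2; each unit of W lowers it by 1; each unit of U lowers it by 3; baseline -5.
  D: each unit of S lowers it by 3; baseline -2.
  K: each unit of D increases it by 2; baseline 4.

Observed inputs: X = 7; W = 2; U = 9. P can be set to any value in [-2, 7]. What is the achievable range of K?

-6 to 156

Intervening on P fixes its value directly, overriding its dependence on X.
Substituting into the S equation gives S = 3*P - 20.
D becomes -9*P + 58.
Substituting into the K equation gives K = -18*P + 120.
Linear in P, so extremes are at the endpoints: P = -2 gives K = 156; P = 7 gives K = -6.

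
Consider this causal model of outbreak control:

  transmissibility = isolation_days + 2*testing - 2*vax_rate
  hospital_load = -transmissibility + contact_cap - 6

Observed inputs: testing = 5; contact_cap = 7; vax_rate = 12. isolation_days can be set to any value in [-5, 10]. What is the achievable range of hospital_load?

5 to 20

Substituting into the transmissibility equation gives transmissibility = isolation_days - 14.
hospital_load becomes -isolation_days + 15.
Linear in isolation_days, so extremes are at the endpoints: isolation_days = -5 gives hospital_load = 20; isolation_days = 10 gives hospital_load = 5.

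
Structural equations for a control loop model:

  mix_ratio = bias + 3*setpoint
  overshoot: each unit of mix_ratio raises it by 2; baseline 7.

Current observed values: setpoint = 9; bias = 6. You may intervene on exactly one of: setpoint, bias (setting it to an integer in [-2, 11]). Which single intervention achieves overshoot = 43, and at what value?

Intervening on setpoint: with other inputs at their observed values, overshoot = 6*setpoint + 19. Solving for 43 gives setpoint = 4, within [-2, 11].
Intervening on bias: overshoot = 2*bias + 61. Reaching 43 requires bias = -9, outside [-2, 11].

set setpoint = 4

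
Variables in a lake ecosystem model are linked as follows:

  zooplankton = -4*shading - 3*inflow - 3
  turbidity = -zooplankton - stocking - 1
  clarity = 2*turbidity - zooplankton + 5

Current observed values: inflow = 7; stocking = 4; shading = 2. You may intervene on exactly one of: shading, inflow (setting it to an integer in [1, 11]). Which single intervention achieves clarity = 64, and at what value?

Intervening on shading: clarity = 12*shading + 67. Reaching 64 requires shading = -1/4, not an integer.
Intervening on inflow: with other inputs at their observed values, clarity = 9*inflow + 28. Solving for 64 gives inflow = 4, within [1, 11].

set inflow = 4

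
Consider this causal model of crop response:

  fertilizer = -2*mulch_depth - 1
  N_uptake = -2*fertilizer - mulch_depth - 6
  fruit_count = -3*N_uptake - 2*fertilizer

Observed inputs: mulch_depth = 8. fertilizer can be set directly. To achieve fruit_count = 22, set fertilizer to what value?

Intervening on fertilizer fixes its value directly, overriding its dependence on mulch_depth.
Substituting into the N_uptake equation gives N_uptake = -2*fertilizer - 14.
Substituting into the fruit_count equation gives fruit_count = 4*fertilizer + 42.
Solve 4*fertilizer + 42 = 22: fertilizer = (22 - 42) / 4 = -5.

fertilizer = -5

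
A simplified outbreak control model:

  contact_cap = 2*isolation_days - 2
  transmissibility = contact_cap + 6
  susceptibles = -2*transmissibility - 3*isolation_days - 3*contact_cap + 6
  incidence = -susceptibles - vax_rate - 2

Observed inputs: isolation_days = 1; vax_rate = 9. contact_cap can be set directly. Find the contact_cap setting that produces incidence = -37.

Intervening on contact_cap fixes its value directly, overriding its dependence on isolation_days.
Substituting into the susceptibles equation gives susceptibles = -5*contact_cap - 9.
Substituting into the incidence equation gives incidence = 5*contact_cap - 2.
Solve 5*contact_cap - 2 = -37: contact_cap = (-37 + 2) / 5 = -7.

contact_cap = -7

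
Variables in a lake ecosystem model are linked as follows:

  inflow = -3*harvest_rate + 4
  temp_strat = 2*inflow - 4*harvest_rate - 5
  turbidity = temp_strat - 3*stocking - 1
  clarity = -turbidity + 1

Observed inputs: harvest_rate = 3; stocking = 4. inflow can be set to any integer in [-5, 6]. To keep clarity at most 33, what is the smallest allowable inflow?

Intervening on inflow fixes its value directly, overriding its dependence on harvest_rate.
Substituting into the temp_strat equation gives temp_strat = 2*inflow - 17.
Substituting into the turbidity equation gives turbidity = 2*inflow - 30.
This gives clarity = -2*inflow + 31.
Require -2*inflow + 31 ≤ 33, so inflow ≥ -1.
The smallest integer in [-5, 6] satisfying this is -1.

inflow = -1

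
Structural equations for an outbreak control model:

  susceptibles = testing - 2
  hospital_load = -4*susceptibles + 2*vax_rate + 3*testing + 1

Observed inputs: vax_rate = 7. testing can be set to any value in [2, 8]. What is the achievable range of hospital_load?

Substituting into the hospital_load equation gives hospital_load = -testing + 23.
Linear in testing, so extremes are at the endpoints: testing = 2 gives hospital_load = 21; testing = 8 gives hospital_load = 15.

15 to 21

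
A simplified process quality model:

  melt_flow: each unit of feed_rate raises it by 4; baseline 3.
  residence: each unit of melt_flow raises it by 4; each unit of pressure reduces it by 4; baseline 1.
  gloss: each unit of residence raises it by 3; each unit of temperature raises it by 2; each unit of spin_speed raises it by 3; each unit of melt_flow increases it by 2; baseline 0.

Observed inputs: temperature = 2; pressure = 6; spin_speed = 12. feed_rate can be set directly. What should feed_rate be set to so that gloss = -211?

feed_rate = -4

Substituting into the residence equation gives residence = 16*feed_rate - 11.
Substituting into the gloss equation gives gloss = 56*feed_rate + 13.
Solve 56*feed_rate + 13 = -211: feed_rate = (-211 - 13) / 56 = -4.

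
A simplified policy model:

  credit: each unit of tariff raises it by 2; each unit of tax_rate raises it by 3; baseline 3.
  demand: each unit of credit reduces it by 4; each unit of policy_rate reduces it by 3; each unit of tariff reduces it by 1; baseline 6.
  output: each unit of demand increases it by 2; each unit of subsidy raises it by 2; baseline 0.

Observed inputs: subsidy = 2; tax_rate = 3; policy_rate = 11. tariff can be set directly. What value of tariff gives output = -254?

tariff = 6

Substituting into the credit equation gives credit = 2*tariff + 12.
Substituting into the demand equation gives demand = -9*tariff - 75.
So output = -18*tariff - 146.
Solve -18*tariff - 146 = -254: tariff = (-254 + 146) / -18 = 6.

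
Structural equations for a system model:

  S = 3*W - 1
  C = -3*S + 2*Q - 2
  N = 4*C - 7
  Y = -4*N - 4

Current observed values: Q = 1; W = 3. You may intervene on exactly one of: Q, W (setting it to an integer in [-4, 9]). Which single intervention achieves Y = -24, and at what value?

set W = 0

Intervening on Q: Y = -32*Q + 440. Reaching -24 requires Q = 29/2, not an integer.
Intervening on W: with other inputs at their observed values, Y = 144*W - 24. Solving for -24 gives W = 0, within [-4, 9].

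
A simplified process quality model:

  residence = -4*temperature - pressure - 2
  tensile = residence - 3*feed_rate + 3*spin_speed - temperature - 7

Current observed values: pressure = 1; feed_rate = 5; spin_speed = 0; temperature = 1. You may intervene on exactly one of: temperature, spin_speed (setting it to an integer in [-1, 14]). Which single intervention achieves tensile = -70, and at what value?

Intervening on temperature: with other inputs at their observed values, tensile = -5*temperature - 25. Solving for -70 gives temperature = 9, within [-1, 14].
Intervening on spin_speed: tensile = 3*spin_speed - 30. Reaching -70 requires spin_speed = -40/3, not an integer.

set temperature = 9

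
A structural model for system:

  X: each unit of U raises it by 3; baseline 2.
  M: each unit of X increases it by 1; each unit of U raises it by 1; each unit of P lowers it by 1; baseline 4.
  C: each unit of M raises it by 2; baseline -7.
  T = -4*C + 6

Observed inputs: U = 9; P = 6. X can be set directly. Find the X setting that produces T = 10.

Intervening on X fixes its value directly, overriding its dependence on U.
Substituting into the M equation gives M = X + 7.
So C = 2*X + 7.
This gives T = -8*X - 22.
Solve -8*X - 22 = 10: X = (10 + 22) / -8 = -4.

X = -4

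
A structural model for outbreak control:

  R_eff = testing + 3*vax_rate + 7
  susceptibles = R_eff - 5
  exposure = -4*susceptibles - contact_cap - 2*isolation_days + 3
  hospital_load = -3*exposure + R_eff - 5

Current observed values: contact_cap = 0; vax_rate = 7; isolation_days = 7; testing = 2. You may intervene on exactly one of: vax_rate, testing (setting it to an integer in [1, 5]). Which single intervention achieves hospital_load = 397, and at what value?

Intervening on vax_rate: hospital_load = 39*vax_rate + 85. Reaching 397 requires vax_rate = 8, outside [1, 5].
Intervening on testing: with other inputs at their observed values, hospital_load = 13*testing + 332. Solving for 397 gives testing = 5, within [1, 5].

set testing = 5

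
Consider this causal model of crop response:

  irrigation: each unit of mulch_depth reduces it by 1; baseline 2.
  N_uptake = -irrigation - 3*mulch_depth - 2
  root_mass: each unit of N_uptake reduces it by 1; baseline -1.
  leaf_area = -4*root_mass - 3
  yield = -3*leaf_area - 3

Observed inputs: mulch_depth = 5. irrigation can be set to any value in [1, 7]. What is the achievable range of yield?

210 to 282

Intervening on irrigation fixes its value directly, overriding its dependence on mulch_depth.
Substituting into the N_uptake equation gives N_uptake = -irrigation - 17.
Substituting into the root_mass equation gives root_mass = irrigation + 16.
Substituting into the leaf_area equation gives leaf_area = -4*irrigation - 67.
This gives yield = 12*irrigation + 198.
Linear in irrigation, so extremes are at the endpoints: irrigation = 1 gives yield = 210; irrigation = 7 gives yield = 282.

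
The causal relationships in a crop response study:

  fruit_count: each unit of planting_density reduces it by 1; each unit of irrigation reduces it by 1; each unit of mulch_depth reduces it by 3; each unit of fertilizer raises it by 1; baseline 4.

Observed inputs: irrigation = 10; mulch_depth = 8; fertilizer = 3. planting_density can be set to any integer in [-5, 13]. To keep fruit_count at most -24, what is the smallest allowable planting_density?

Substituting into the fruit_count equation gives fruit_count = -planting_density - 27.
Require -planting_density - 27 ≤ -24, so planting_density ≥ -3.
The smallest integer in [-5, 13] satisfying this is -3.

planting_density = -3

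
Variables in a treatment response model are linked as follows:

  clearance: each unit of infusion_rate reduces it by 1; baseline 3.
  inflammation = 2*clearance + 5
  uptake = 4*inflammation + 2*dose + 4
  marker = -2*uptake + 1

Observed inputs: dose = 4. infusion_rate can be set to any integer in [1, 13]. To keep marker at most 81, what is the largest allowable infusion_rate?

infusion_rate = 12

Substituting into the inflammation equation gives inflammation = -2*infusion_rate + 11.
Substituting into the uptake equation gives uptake = -8*infusion_rate + 56.
This gives marker = 16*infusion_rate - 111.
Require 16*infusion_rate - 111 ≤ 81, so infusion_rate ≤ 12.
The largest integer in [1, 13] satisfying this is 12.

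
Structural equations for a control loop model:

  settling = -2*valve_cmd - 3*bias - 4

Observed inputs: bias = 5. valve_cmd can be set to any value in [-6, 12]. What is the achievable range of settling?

Substituting into the settling equation gives settling = -2*valve_cmd - 19.
Linear in valve_cmd, so extremes are at the endpoints: valve_cmd = -6 gives settling = -7; valve_cmd = 12 gives settling = -43.

-43 to -7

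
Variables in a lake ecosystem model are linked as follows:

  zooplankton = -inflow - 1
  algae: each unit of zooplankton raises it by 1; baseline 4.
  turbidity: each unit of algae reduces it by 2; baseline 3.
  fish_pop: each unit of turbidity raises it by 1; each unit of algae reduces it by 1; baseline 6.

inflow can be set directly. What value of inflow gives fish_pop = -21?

Substituting into the algae equation gives algae = -inflow + 3.
turbidity becomes 2*inflow - 3.
fish_pop becomes 3*inflow.
Solve 3*inflow = -21: inflow = -21 / 3 = -7.

inflow = -7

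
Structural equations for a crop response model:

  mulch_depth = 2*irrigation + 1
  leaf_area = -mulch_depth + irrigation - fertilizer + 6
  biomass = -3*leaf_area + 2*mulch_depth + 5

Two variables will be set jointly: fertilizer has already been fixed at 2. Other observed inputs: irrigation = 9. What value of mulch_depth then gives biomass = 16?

With fertilizer held at 2:
Intervening on mulch_depth fixes its value directly, overriding its dependence on irrigation.
Substituting into the leaf_area equation gives leaf_area = -mulch_depth + 13.
Substituting into the biomass equation gives biomass = 5*mulch_depth - 34.
Solve 5*mulch_depth - 34 = 16: mulch_depth = (16 + 34) / 5 = 10.

mulch_depth = 10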